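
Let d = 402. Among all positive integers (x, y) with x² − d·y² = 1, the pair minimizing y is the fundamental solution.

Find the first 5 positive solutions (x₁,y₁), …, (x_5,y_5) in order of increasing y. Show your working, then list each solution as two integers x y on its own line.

d=402: √d = [20; 20,40] (ℓ=2, even), read p_1/q_1
i=0: a=20 ⇒ p=20, q=1
i=1: a=20 ⇒ p=401, q=20
→ (401, 20).  Check: 401²=160801, 402·20²=160800, difference 1.
n=2: (401,20)∘(401,20) = (401·401+402·20·20, 401·20+20·401) = (321601,16040)
n=3: (321601,16040)∘(401,20) = (401·321601+402·20·16040, 401·16040+20·321601) = (257923601,12864060)
n=4: (257923601,12864060)∘(401,20) = (401·257923601+402·20·12864060, 401·12864060+20·257923601) = (206854406401,10316960080)
n=5: (206854406401,10316960080)∘(401,20) = (401·206854406401+402·20·10316960080, 401·10316960080+20·206854406401) = (165896976010001,8274189120100)

401 20
321601 16040
257923601 12864060
206854406401 10316960080
165896976010001 8274189120100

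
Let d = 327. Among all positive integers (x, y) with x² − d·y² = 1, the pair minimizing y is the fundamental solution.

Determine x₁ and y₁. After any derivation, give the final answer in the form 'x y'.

√327 = [18; 12,36, …], period ℓ=2 (even) → k=1
step 0: (18, 1)  from 18·(1,0) + (0,1)
step 1: (217, 12)  from 12·(18,1) + (1,0)
fundamental: x₁=217, y₁=12  (since 47089 − 327·144 = 1)

217 12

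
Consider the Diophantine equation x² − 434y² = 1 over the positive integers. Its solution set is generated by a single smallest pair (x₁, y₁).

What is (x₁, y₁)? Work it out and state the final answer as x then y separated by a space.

d=434: √d = [20; 1,4,1,40] (ℓ=4, even), read p_3/q_3
step 0: (20, 1)  from 20·(1,0) + (0,1)
step 1: (21, 1)  from 1·(20,1) + (1,0)
step 2: (104, 5)  from 4·(21,1) + (20,1)
step 3: (125, 6)  from 1·(104,5) + (21,1)
(x₁, y₁) = (125, 6);  125² − 434·6² = 1 ✓

125 6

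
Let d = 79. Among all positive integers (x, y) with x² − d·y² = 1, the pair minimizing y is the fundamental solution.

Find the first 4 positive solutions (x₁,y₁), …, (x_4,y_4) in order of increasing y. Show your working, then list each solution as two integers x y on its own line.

80 9
12799 1440
2047760 230391
327628801 36861120

[8; 1,7,1,16] for √79; ℓ=4 ⇒ convergent index 3
step 0: (8, 1)  from 8·(1,0) + (0,1)
…
step 2: (71, 8)  from 7·(9,1) + (8,1)
step 3: (80, 9)  from 1·(71,8) + (9,1)
fundamental: x₁=80, y₁=9  (since 6400 − 79·81 = 1)
(80+9√79)^2 = 12799 + 1440√79
(80+9√79)^3 = 2047760 + 230391√79
(80+9√79)^4 = 327628801 + 36861120√79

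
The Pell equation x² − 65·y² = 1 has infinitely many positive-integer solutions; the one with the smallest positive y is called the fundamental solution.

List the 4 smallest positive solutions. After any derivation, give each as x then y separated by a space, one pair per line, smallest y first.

[8; 16] for √65; ℓ=1 ⇒ convergent index 1
step 0: (8, 1)  from 8·(1,0) + (0,1)
step 1: (129, 16)  from 16·(8,1) + (1,0)
→ (129, 16).  Check: 129²=16641, 65·16²=16640, difference 1.
(x_2, y_2) = (129·129 + 65·16·16, 129·16 + 16·129) = (33281, 4128)
(x_3, y_3) = (129·33281 + 65·16·4128, 129·4128 + 16·33281) = (8586369, 1065008)
(x_4, y_4) = (129·8586369 + 65·16·1065008, 129·1065008 + 16·8586369) = (2215249921, 274767936)

129 16
33281 4128
8586369 1065008
2215249921 274767936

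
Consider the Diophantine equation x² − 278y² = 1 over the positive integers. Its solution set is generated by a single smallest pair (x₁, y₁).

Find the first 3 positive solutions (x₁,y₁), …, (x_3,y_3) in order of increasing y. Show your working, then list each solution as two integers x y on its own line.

√278 → a₀=16, period (1,2,16,2,1,32); ℓ=6 even so k=5
a_0=16:  p_0=16·1+0=16,  q_0=16·0+1=1
…
a_2=2:  p_2=2·17+16=50,  q_2=2·1+1=3
a_3=16:  p_3=16·50+17=817,  q_3=16·3+1=49
a_4=2:  p_4=2·817+50=1684,  q_4=2·49+3=101
a_5=1:  p_5=1·1684+817=2501,  q_5=1·101+49=150
(x₁, y₁) = (2501, 150);  2501² − 278·150² = 1 ✓
(2501+150√278)^2 = 12510001 + 750300√278
(2501+150√278)^3 = 62575022501 + 3753000450√278

2501 150
12510001 750300
62575022501 3753000450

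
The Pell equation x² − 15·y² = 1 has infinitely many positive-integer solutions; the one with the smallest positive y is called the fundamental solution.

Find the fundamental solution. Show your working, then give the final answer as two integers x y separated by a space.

4 1

√15 = [3; 1,6, …], period ℓ=2 (even) → k=1
step 0: (3, 1)  from 3·(1,0) + (0,1)
step 1: (4, 1)  from 1·(3,1) + (1,0)
(x₁, y₁) = (4, 1);  4² − 15·1² = 1 ✓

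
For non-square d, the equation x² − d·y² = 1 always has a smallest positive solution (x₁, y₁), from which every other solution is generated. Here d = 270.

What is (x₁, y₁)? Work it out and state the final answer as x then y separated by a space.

5291 322

√270 = [16; 2,3,6,3,2,32, …], period ℓ=6 (even) → k=5
k=0  a_k=16  p_k/q_k = 16/1
k=1  a_k=2  p_k/q_k = 33/2
k=2  a_k=3  p_k/q_k = 115/7
k=3  a_k=6  p_k/q_k = 723/44
k=4  a_k=3  p_k/q_k = 2284/139
k=5  a_k=2  p_k/q_k = 5291/322
fundamental: x₁=5291, y₁=322  (since 27994681 − 270·103684 = 1)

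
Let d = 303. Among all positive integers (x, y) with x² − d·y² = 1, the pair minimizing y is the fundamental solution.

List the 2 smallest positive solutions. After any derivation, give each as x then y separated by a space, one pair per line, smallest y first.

d=303: √d = [17; 2,2,5,2,2,34] (ℓ=6, even), read p_5/q_5
k=0  a_k=17  p_k/q_k = 17/1
k=1  a_k=2  p_k/q_k = 35/2
…
k=3  a_k=5  p_k/q_k = 470/27
k=4  a_k=2  p_k/q_k = 1027/59
k=5  a_k=2  p_k/q_k = 2524/145
(x₁, y₁) = (2524, 145);  2524² − 303·145² = 1 ✓
(2524+145√303)^2 = 12741151 + 731960√303

2524 145
12741151 731960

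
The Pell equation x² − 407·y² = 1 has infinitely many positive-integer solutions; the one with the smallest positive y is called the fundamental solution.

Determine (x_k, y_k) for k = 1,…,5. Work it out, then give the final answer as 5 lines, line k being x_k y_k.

d=407: √d = [20; 5,1,2,1,5,40] (ℓ=6, even), read p_5/q_5
step 0: (20, 1)  from 20·(1,0) + (0,1)
…
step 2: (121, 6)  from 1·(101,5) + (20,1)
step 3: (343, 17)  from 2·(121,6) + (101,5)
step 4: (464, 23)  from 1·(343,17) + (121,6)
step 5: (2663, 132)  from 5·(464,23) + (343,17)
→ (2663, 132).  Check: 2663²=7091569, 407·132²=7091568, difference 1.
(2663+132√407)^2 = 14183137 + 703032√407
(2663+132√407)^3 = 75539384999 + 3744348300√407
(2663+132√407)^4 = 402322750321537 + 19942398342768√407
(2663+132√407)^5 = 2142770892673121063 + 106213209829234068√407

2663 132
14183137 703032
75539384999 3744348300
402322750321537 19942398342768
2142770892673121063 106213209829234068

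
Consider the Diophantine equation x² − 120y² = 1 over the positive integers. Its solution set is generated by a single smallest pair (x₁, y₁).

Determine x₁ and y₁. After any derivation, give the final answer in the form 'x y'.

√120 → a₀=10, period (1,20); ℓ=2 even so k=1
step 0: (10, 1)  from 10·(1,0) + (0,1)
step 1: (11, 1)  from 1·(10,1) + (1,0)
(x₁, y₁) = (11, 1);  11² − 120·1² = 1 ✓

11 1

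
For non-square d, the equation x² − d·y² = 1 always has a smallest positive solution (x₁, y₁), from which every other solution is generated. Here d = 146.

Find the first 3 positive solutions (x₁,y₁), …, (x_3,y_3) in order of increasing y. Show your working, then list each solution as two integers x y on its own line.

√146 = [12; 12,24, …], period ℓ=2 (even) → k=1
step 0: (12, 1)  from 12·(1,0) + (0,1)
step 1: (145, 12)  from 12·(12,1) + (1,0)
→ (145, 12).  Check: 145²=21025, 146·12²=21024, difference 1.
(x_2, y_2) = (145·145 + 146·12·12, 145·12 + 12·145) = (42049, 3480)
(x_3, y_3) = (145·42049 + 146·12·3480, 145·3480 + 12·42049) = (12194065, 1009188)

145 12
42049 3480
12194065 1009188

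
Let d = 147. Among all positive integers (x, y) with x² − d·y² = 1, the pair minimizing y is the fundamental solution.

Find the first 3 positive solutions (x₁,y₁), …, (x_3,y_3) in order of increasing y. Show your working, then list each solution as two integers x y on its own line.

97 8
18817 1552
3650401 301080

[12; 8,24] for √147; ℓ=2 ⇒ convergent index 1
a_0=12:  p_0=12·1+0=12,  q_0=12·0+1=1
a_1=8:  p_1=8·12+1=97,  q_1=8·1+0=8
→ (97, 8).  Check: 97²=9409, 147·8²=9408, difference 1.
k=2:  x_2 = 97·97+147·8·8 = 18817,  y_2 = 97·8+8·97 = 1552
k=3:  x_3 = 97·18817+147·8·1552 = 3650401,  y_3 = 97·1552+8·18817 = 301080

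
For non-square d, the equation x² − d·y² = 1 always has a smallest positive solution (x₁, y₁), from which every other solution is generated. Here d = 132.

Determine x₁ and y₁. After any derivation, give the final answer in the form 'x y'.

23 2

d=132: √d = [11; 2,22] (ℓ=2, even), read p_1/q_1
i=0: a=11 ⇒ p=11, q=1
i=1: a=2 ⇒ p=23, q=2
fundamental: x₁=23, y₁=2  (since 529 − 132·4 = 1)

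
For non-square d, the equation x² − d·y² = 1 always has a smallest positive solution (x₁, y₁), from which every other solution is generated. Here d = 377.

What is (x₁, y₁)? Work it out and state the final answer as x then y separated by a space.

[19; 2,2,2,38] for √377; ℓ=4 ⇒ convergent index 3
i=0: a=19 ⇒ p=19, q=1
i=1: a=2 ⇒ p=39, q=2
i=2: a=2 ⇒ p=97, q=5
i=3: a=2 ⇒ p=233, q=12
fundamental: x₁=233, y₁=12  (since 54289 − 377·144 = 1)

233 12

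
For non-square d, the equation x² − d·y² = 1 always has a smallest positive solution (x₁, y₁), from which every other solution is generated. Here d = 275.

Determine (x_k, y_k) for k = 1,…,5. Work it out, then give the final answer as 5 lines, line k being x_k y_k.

199 12
79201 4776
31521799 1900836
12545596801 756527952
4993116004999 301096224060

d=275: √d = [16; 1,1,2,1,1,32] (ℓ=6, even), read p_5/q_5
a_0=16:  p_0=16·1+0=16,  q_0=16·0+1=1
…
a_4=1:  p_4=1·83+33=116,  q_4=1·5+2=7
a_5=1:  p_5=1·116+83=199,  q_5=1·7+5=12
fundamental: x₁=199, y₁=12  (since 39601 − 275·144 = 1)
(199+12√275)^2 = 79201 + 4776√275
(199+12√275)^3 = 31521799 + 1900836√275
(199+12√275)^4 = 12545596801 + 756527952√275
(199+12√275)^5 = 4993116004999 + 301096224060√275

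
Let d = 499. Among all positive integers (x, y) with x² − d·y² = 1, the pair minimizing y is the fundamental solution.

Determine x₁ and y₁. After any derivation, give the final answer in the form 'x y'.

4490 201

[22; 2,1,21,1,2,44] for √499; ℓ=6 ⇒ convergent index 5
step 0: (22, 1)  from 22·(1,0) + (0,1)
step 1: (45, 2)  from 2·(22,1) + (1,0)
step 2: (67, 3)  from 1·(45,2) + (22,1)
step 3: (1452, 65)  from 21·(67,3) + (45,2)
step 4: (1519, 68)  from 1·(1452,65) + (67,3)
step 5: (4490, 201)  from 2·(1519,68) + (1452,65)
→ (4490, 201).  Check: 4490²=20160100, 499·201²=20160099, difference 1.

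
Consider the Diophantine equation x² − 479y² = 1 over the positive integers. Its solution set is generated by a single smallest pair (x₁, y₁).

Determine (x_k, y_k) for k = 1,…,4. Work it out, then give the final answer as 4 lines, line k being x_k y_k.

[21; 1,7,1,3,2,21,2,3,1,7,1,42] for √479; ℓ=12 ⇒ convergent index 11
a_0=21:  p_0=21·1+0=21,  q_0=21·0+1=1
a_1=1:  p_1=1·21+1=22,  q_1=1·1+0=1
…
a_3=1:  p_3=1·175+22=197,  q_3=1·8+1=9
a_4=3:  p_4=3·197+175=766,  q_4=3·9+8=35
a_5=2:  p_5=2·766+197=1729,  q_5=2·35+9=79
a_6=21:  p_6=21·1729+766=37075,  q_6=21·79+35=1694
a_7=2:  p_7=2·37075+1729=75879,  q_7=2·1694+79=3467
a_8=3:  p_8=3·75879+37075=264712,  q_8=3·3467+1694=12095
…
a_10=7:  p_10=7·340591+264712=2648849,  q_10=7·15562+12095=121029
a_11=1:  p_11=1·2648849+340591=2989440,  q_11=1·121029+15562=136591
fundamental: x₁=2989440, y₁=136591  (since 8936751513600 − 479·18657101281 = 1)
(x_2, y_2) = (2989440·2989440 + 479·136591·136591, 2989440·136591 + 136591·2989440) = (17873503027199, 816661198080)
(x_3, y_3) = (2989440·17873503027199 + 479·136591·816661198080, 2989440·816661198080 + 136591·17873503027199) = (106863529779256567680, 4882719303976413809)
(x_4, y_4) = (2989440·106863529779256567680 + 479·136591·4882719303976413809, 2989440·4882719303976413809 + 136591·106863529779256567680) = (638924220926583633867571201, 29193192792157684333155840)

2989440 136591
17873503027199 816661198080
106863529779256567680 4882719303976413809
638924220926583633867571201 29193192792157684333155840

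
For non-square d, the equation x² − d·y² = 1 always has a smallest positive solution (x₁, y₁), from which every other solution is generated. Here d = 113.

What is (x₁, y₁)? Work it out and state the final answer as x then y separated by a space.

√113 = [10; 1,1,1,2,2,1,1,1,20, …], period ℓ=9 (odd) → k=17
k=0  a_k=10  p_k/q_k = 10/1
k=1  a_k=1  p_k/q_k = 11/1
k=2  a_k=1  p_k/q_k = 21/2
…
k=4  a_k=2  p_k/q_k = 85/8
k=5  a_k=2  p_k/q_k = 202/19
k=6  a_k=1  p_k/q_k = 287/27
k=7  a_k=1  p_k/q_k = 489/46
…
k=9  a_k=20  p_k/q_k = 16009/1506
k=10  a_k=1  p_k/q_k = 16785/1579
k=11  a_k=1  p_k/q_k = 32794/3085
k=12  a_k=1  p_k/q_k = 49579/4664
…
k=16  a_k=1  p_k/q_k = 758918/71393
k=17  a_k=1  p_k/q_k = 1204353/113296
→ (1204353, 113296).  Check: 1204353²=1450466148609, 113·113296²=1450466148608, difference 1.

1204353 113296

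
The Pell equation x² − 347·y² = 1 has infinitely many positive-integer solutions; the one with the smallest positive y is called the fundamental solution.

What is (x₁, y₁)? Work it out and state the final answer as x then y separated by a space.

641602 34443

√347 = [18; 1,1,1,2,4,…,1,1,36, …], period ℓ=14 (even) → k=13
i=0: a=18 ⇒ p=18, q=1
i=1: a=1 ⇒ p=19, q=1
i=2: a=1 ⇒ p=37, q=2
i=3: a=1 ⇒ p=56, q=3
i=4: a=2 ⇒ p=149, q=8
…
i=6: a=1 ⇒ p=801, q=43
…
i=8: a=1 ⇒ p=15070, q=809
…
i=10: a=2 ⇒ p=164168, q=8813
i=11: a=1 ⇒ p=238717, q=12815
i=12: a=1 ⇒ p=402885, q=21628
i=13: a=1 ⇒ p=641602, q=34443
fundamental: x₁=641602, y₁=34443  (since 411653126404 − 347·1186320249 = 1)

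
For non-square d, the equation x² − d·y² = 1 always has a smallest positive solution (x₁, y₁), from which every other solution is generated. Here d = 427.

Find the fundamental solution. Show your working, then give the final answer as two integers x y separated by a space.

62 3

√427 = [20; 1,1,1,40, …], period ℓ=4 (even) → k=3
step 0: (20, 1)  from 20·(1,0) + (0,1)
…
step 2: (41, 2)  from 1·(21,1) + (20,1)
step 3: (62, 3)  from 1·(41,2) + (21,1)
(x₁, y₁) = (62, 3);  62² − 427·3² = 1 ✓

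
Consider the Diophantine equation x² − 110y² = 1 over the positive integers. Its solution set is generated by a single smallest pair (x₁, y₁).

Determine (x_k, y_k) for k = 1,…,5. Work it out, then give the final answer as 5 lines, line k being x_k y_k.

d=110: √d = [10; 2,20] (ℓ=2, even), read p_1/q_1
a_0=10:  p_0=10·1+0=10,  q_0=10·0+1=1
a_1=2:  p_1=2·10+1=21,  q_1=2·1+0=2
(x₁, y₁) = (21, 2);  21² − 110·2² = 1 ✓
(x_2, y_2) = (21·21 + 110·2·2, 21·2 + 2·21) = (881, 84)
(x_3, y_3) = (21·881 + 110·2·84, 21·84 + 2·881) = (36981, 3526)
(x_4, y_4) = (21·36981 + 110·2·3526, 21·3526 + 2·36981) = (1552321, 148008)
(x_5, y_5) = (21·1552321 + 110·2·148008, 21·148008 + 2·1552321) = (65160501, 6212810)

21 2
881 84
36981 3526
1552321 148008
65160501 6212810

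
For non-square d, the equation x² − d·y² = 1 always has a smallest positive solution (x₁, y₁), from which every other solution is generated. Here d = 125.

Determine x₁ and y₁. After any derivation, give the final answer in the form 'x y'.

√125 = [11; 5,1,1,5,22, …], period ℓ=5 (odd) → k=9
k=0  a_k=11  p_k/q_k = 11/1
k=1  a_k=5  p_k/q_k = 56/5
k=2  a_k=1  p_k/q_k = 67/6
k=3  a_k=1  p_k/q_k = 123/11
k=4  a_k=5  p_k/q_k = 682/61
k=5  a_k=22  p_k/q_k = 15127/1353
k=6  a_k=5  p_k/q_k = 76317/6826
k=7  a_k=1  p_k/q_k = 91444/8179
k=8  a_k=1  p_k/q_k = 167761/15005
k=9  a_k=5  p_k/q_k = 930249/83204
(x₁, y₁) = (930249, 83204);  930249² − 125·83204² = 1 ✓

930249 83204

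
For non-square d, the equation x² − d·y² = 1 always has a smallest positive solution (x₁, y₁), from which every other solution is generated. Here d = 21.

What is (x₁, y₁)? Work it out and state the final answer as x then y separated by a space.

55 12

√21 = [4; 1,1,2,1,1,8, …], period ℓ=6 (even) → k=5
k=0  a_k=4  p_k/q_k = 4/1
k=1  a_k=1  p_k/q_k = 5/1
…
k=3  a_k=2  p_k/q_k = 23/5
k=4  a_k=1  p_k/q_k = 32/7
k=5  a_k=1  p_k/q_k = 55/12
(x₁, y₁) = (55, 12);  55² − 21·12² = 1 ✓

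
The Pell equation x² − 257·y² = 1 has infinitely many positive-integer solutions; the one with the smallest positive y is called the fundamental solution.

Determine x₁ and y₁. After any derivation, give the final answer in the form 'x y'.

[16; 32] for √257; ℓ=1 ⇒ convergent index 1
a_0=16:  p_0=16·1+0=16,  q_0=16·0+1=1
a_1=32:  p_1=32·16+1=513,  q_1=32·1+0=32
fundamental: x₁=513, y₁=32  (since 263169 − 257·1024 = 1)

513 32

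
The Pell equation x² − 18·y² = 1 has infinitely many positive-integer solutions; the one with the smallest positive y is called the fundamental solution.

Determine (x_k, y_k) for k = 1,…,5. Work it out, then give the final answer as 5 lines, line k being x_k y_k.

[4; 4,8] for √18; ℓ=2 ⇒ convergent index 1
step 0: (4, 1)  from 4·(1,0) + (0,1)
step 1: (17, 4)  from 4·(4,1) + (1,0)
fundamental: x₁=17, y₁=4  (since 289 − 18·16 = 1)
k=2:  x_2 = 17·17+18·4·4 = 577,  y_2 = 17·4+4·17 = 136
k=3:  x_3 = 17·577+18·4·136 = 19601,  y_3 = 17·136+4·577 = 4620
k=4:  x_4 = 17·19601+18·4·4620 = 665857,  y_4 = 17·4620+4·19601 = 156944
k=5:  x_5 = 17·665857+18·4·156944 = 22619537,  y_5 = 17·156944+4·665857 = 5331476

17 4
577 136
19601 4620
665857 156944
22619537 5331476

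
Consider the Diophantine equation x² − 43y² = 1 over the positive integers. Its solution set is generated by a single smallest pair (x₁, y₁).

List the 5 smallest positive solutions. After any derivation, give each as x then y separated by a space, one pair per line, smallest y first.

3482 531
24248647 3697884
168867574226 25752063645
1175993762661217 179337367525896
8189620394305140962 1248905401698276099

d=43: √d = [6; 1,1,3,1,5,1,3,1,1,12] (ℓ=10, even), read p_9/q_9
step 0: (6, 1)  from 6·(1,0) + (0,1)
…
step 2: (13, 2)  from 1·(7,1) + (6,1)
…
step 5: (341, 52)  from 5·(59,9) + (46,7)
…
step 7: (1541, 235)  from 3·(400,61) + (341,52)
step 8: (1941, 296)  from 1·(1541,235) + (400,61)
step 9: (3482, 531)  from 1·(1941,296) + (1541,235)
→ (3482, 531).  Check: 3482²=12124324, 43·531²=12124323, difference 1.
(x_2, y_2) = (3482·3482 + 43·531·531, 3482·531 + 531·3482) = (24248647, 3697884)
(x_3, y_3) = (3482·24248647 + 43·531·3697884, 3482·3697884 + 531·24248647) = (168867574226, 25752063645)
(x_4, y_4) = (3482·168867574226 + 43·531·25752063645, 3482·25752063645 + 531·168867574226) = (1175993762661217, 179337367525896)
(x_5, y_5) = (3482·1175993762661217 + 43·531·179337367525896, 3482·179337367525896 + 531·1175993762661217) = (8189620394305140962, 1248905401698276099)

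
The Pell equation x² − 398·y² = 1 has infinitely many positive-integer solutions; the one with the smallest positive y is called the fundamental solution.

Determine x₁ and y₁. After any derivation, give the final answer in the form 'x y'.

d=398: √d = [19; 1,18,1,38] (ℓ=4, even), read p_3/q_3
a_0=19:  p_0=19·1+0=19,  q_0=19·0+1=1
a_1=1:  p_1=1·19+1=20,  q_1=1·1+0=1
a_2=18:  p_2=18·20+19=379,  q_2=18·1+1=19
a_3=1:  p_3=1·379+20=399,  q_3=1·19+1=20
→ (399, 20).  Check: 399²=159201, 398·20²=159200, difference 1.

399 20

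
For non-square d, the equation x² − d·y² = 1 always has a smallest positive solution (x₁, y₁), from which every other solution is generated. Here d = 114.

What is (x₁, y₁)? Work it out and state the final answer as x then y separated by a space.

1025 96

[10; 1,2,10,2,1,20] for √114; ℓ=6 ⇒ convergent index 5
i=0: a=10 ⇒ p=10, q=1
…
i=2: a=2 ⇒ p=32, q=3
i=3: a=10 ⇒ p=331, q=31
i=4: a=2 ⇒ p=694, q=65
i=5: a=1 ⇒ p=1025, q=96
→ (1025, 96).  Check: 1025²=1050625, 114·96²=1050624, difference 1.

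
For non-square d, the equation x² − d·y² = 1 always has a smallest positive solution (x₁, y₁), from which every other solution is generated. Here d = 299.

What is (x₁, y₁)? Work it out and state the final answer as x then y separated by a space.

415 24

√299 = [17; 3,2,3,34, …], period ℓ=4 (even) → k=3
i=0: a=17 ⇒ p=17, q=1
…
i=2: a=2 ⇒ p=121, q=7
i=3: a=3 ⇒ p=415, q=24
(x₁, y₁) = (415, 24);  415² − 299·24² = 1 ✓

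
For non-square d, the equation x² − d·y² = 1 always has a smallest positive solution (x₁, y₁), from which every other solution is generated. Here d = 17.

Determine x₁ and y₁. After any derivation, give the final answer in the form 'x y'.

√17 → a₀=4, period (8); ℓ=1 odd so k=1
a_0=4:  p_0=4·1+0=4,  q_0=4·0+1=1
a_1=8:  p_1=8·4+1=33,  q_1=8·1+0=8
→ (33, 8).  Check: 33²=1089, 17·8²=1088, difference 1.

33 8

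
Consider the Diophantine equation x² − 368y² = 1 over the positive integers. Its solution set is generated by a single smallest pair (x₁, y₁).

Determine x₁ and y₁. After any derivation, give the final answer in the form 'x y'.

d=368: √d = [19; 5,2,5,38] (ℓ=4, even), read p_3/q_3
step 0: (19, 1)  from 19·(1,0) + (0,1)
…
step 2: (211, 11)  from 2·(96,5) + (19,1)
step 3: (1151, 60)  from 5·(211,11) + (96,5)
(x₁, y₁) = (1151, 60);  1151² − 368·60² = 1 ✓

1151 60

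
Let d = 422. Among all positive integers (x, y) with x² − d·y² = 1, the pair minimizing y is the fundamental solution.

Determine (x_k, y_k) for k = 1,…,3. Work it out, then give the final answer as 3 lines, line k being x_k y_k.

√422 → a₀=20, period (1,1,5,2,1,…,1,1,40); ℓ=14 even so k=13
a_0=20:  p_0=20·1+0=20,  q_0=20·0+1=1
a_1=1:  p_1=1·20+1=21,  q_1=1·1+0=1
a_2=1:  p_2=1·21+20=41,  q_2=1·1+1=2
…
a_4=2:  p_4=2·226+41=493,  q_4=2·11+2=24
…
a_6=3:  p_6=3·719+493=2650,  q_6=3·35+24=129
a_7=20:  p_7=20·2650+719=53719,  q_7=20·129+35=2615
…
a_10=2:  p_10=2·217526+163807=598859,  q_10=2·10589+7974=29152
a_11=5:  p_11=5·598859+217526=3211821,  q_11=5·29152+10589=156349
a_12=1:  p_12=1·3211821+598859=3810680,  q_12=1·156349+29152=185501
a_13=1:  p_13=1·3810680+3211821=7022501,  q_13=1·185501+156349=341850
→ (7022501, 341850).  Check: 7022501²=49315520295001, 422·341850²=49315520295000, difference 1.
(x_2, y_2) = (7022501·7022501 + 422·341850·341850, 7022501·341850 + 341850·7022501) = (98631040590001, 4801283933700)
(x_3, y_3) = (7022501·98631040590001 + 422·341850·4801283933700, 7022501·4801283933700 + 341850·98631040590001) = (1385273162348638202501, 67434042451384025550)

7022501 341850
98631040590001 4801283933700
1385273162348638202501 67434042451384025550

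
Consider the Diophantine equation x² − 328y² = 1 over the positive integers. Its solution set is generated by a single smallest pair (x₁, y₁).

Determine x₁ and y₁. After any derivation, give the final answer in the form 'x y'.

163 9

d=328: √d = [18; 9,36] (ℓ=2, even), read p_1/q_1
a_0=18:  p_0=18·1+0=18,  q_0=18·0+1=1
a_1=9:  p_1=9·18+1=163,  q_1=9·1+0=9
→ (163, 9).  Check: 163²=26569, 328·9²=26568, difference 1.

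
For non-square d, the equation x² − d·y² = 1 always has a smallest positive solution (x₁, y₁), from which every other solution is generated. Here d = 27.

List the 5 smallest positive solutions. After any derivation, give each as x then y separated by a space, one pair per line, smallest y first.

26 5
1351 260
70226 13515
3650401 702520
189750626 36517525

√27 = [5; 5,10, …], period ℓ=2 (even) → k=1
a_0=5:  p_0=5·1+0=5,  q_0=5·0+1=1
a_1=5:  p_1=5·5+1=26,  q_1=5·1+0=5
fundamental: x₁=26, y₁=5  (since 676 − 27·25 = 1)
(26+5√27)^2 = 1351 + 260√27
(26+5√27)^3 = 70226 + 13515√27
(26+5√27)^4 = 3650401 + 702520√27
(26+5√27)^5 = 189750626 + 36517525√27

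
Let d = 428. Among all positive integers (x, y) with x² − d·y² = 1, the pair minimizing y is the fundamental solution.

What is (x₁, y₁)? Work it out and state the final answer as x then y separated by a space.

√428 = [20; 1,2,4,1,5,10,5,1,4,2,1,40, …], period ℓ=12 (even) → k=11
a_0=20:  p_0=20·1+0=20,  q_0=20·0+1=1
a_1=1:  p_1=1·20+1=21,  q_1=1·1+0=1
…
a_3=4:  p_3=4·62+21=269,  q_3=4·3+1=13
a_4=1:  p_4=1·269+62=331,  q_4=1·13+3=16
a_5=5:  p_5=5·331+269=1924,  q_5=5·16+13=93
…
a_7=5:  p_7=5·19571+1924=99779,  q_7=5·946+93=4823
a_8=1:  p_8=1·99779+19571=119350,  q_8=1·4823+946=5769
a_9=4:  p_9=4·119350+99779=577179,  q_9=4·5769+4823=27899
a_10=2:  p_10=2·577179+119350=1273708,  q_10=2·27899+5769=61567
a_11=1:  p_11=1·1273708+577179=1850887,  q_11=1·61567+27899=89466
→ (1850887, 89466).  Check: 1850887²=3425782686769, 428·89466²=3425782686768, difference 1.

1850887 89466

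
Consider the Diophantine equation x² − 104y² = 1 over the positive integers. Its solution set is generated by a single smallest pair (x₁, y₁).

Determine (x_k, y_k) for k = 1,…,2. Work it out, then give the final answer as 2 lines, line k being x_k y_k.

51 5
5201 510

√104 = [10; 5,20, …], period ℓ=2 (even) → k=1
i=0: a=10 ⇒ p=10, q=1
i=1: a=5 ⇒ p=51, q=5
→ (51, 5).  Check: 51²=2601, 104·5²=2600, difference 1.
n=2: (51,5)∘(51,5) = (51·51+104·5·5, 51·5+5·51) = (5201,510)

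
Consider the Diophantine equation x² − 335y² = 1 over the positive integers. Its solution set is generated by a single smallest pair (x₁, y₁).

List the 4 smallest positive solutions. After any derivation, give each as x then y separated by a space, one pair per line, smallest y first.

604 33
729631 39864
881393644 48155679
1064722792321 58172020368

√335 → a₀=18, period (3,3,3,36); ℓ=4 even so k=3
i=0: a=18 ⇒ p=18, q=1
…
i=2: a=3 ⇒ p=183, q=10
i=3: a=3 ⇒ p=604, q=33
→ (604, 33).  Check: 604²=364816, 335·33²=364815, difference 1.
(604+33√335)^2 = 729631 + 39864√335
(604+33√335)^3 = 881393644 + 48155679√335
(604+33√335)^4 = 1064722792321 + 58172020368√335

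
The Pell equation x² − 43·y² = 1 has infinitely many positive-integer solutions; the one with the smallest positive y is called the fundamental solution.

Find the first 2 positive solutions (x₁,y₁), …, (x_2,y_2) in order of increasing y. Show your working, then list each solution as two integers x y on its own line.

[6; 1,1,3,1,5,1,3,1,1,12] for √43; ℓ=10 ⇒ convergent index 9
i=0: a=6 ⇒ p=6, q=1
i=1: a=1 ⇒ p=7, q=1
i=2: a=1 ⇒ p=13, q=2
i=3: a=3 ⇒ p=46, q=7
i=4: a=1 ⇒ p=59, q=9
i=5: a=5 ⇒ p=341, q=52
i=6: a=1 ⇒ p=400, q=61
…
i=8: a=1 ⇒ p=1941, q=296
i=9: a=1 ⇒ p=3482, q=531
→ (3482, 531).  Check: 3482²=12124324, 43·531²=12124323, difference 1.
(x_2, y_2) = (3482·3482 + 43·531·531, 3482·531 + 531·3482) = (24248647, 3697884)

3482 531
24248647 3697884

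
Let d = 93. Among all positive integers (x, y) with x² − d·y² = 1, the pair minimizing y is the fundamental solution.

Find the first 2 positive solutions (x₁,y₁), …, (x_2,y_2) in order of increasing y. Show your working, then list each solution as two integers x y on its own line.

12151 1260
295293601 30620520

√93 → a₀=9, period (1,1,1,4,6,4,1,1,1,18); ℓ=10 even so k=9
i=0: a=9 ⇒ p=9, q=1
i=1: a=1 ⇒ p=10, q=1
i=2: a=1 ⇒ p=19, q=2
i=3: a=1 ⇒ p=29, q=3
…
i=5: a=6 ⇒ p=839, q=87
i=6: a=4 ⇒ p=3491, q=362
i=7: a=1 ⇒ p=4330, q=449
i=8: a=1 ⇒ p=7821, q=811
i=9: a=1 ⇒ p=12151, q=1260
fundamental: x₁=12151, y₁=1260  (since 147646801 − 93·1587600 = 1)
k=2:  x_2 = 12151·12151+93·1260·1260 = 295293601,  y_2 = 12151·1260+1260·12151 = 30620520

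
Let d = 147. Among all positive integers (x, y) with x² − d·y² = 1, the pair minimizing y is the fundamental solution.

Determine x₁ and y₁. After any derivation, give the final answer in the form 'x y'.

[12; 8,24] for √147; ℓ=2 ⇒ convergent index 1
i=0: a=12 ⇒ p=12, q=1
i=1: a=8 ⇒ p=97, q=8
(x₁, y₁) = (97, 8);  97² − 147·8² = 1 ✓

97 8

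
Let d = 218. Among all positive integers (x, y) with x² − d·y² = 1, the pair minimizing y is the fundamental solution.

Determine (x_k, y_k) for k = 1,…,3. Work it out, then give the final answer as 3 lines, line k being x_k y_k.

126003 8534
31753512017 2150619204
8002075549230099 541968943114690

√218 = [14; 1,3,3,1,28, …], period ℓ=5 (odd) → k=9
a_0=14:  p_0=14·1+0=14,  q_0=14·0+1=1
…
a_3=3:  p_3=3·59+15=192,  q_3=3·4+1=13
…
a_8=3:  p_8=3·29633+7471=96370,  q_8=3·2007+506=6527
a_9=1:  p_9=1·96370+29633=126003,  q_9=1·6527+2007=8534
(x₁, y₁) = (126003, 8534);  126003² − 218·8534² = 1 ✓
(126003+8534√218)^2 = 31753512017 + 2150619204√218
(126003+8534√218)^3 = 8002075549230099 + 541968943114690√218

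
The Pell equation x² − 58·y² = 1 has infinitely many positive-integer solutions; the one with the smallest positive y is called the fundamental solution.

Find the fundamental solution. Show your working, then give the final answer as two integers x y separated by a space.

d=58: √d = [7; 1,1,1,1,1,1,14] (ℓ=7, odd), read p_13/q_13
k=0  a_k=7  p_k/q_k = 7/1
…
k=7  a_k=14  p_k/q_k = 1447/190
k=8  a_k=1  p_k/q_k = 1546/203
…
k=12  a_k=1  p_k/q_k = 12071/1585
k=13  a_k=1  p_k/q_k = 19603/2574
fundamental: x₁=19603, y₁=2574  (since 384277609 − 58·6625476 = 1)

19603 2574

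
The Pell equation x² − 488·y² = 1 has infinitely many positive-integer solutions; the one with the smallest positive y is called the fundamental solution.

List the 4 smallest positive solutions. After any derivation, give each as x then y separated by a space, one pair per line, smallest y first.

√488 = [22; 11,44, …], period ℓ=2 (even) → k=1
step 0: (22, 1)  from 22·(1,0) + (0,1)
step 1: (243, 11)  from 11·(22,1) + (1,0)
→ (243, 11).  Check: 243²=59049, 488·11²=59048, difference 1.
(243+11√488)^2 = 118097 + 5346√488
(243+11√488)^3 = 57394899 + 2598145√488
(243+11√488)^4 = 27893802817 + 1262693124√488

243 11
118097 5346
57394899 2598145
27893802817 1262693124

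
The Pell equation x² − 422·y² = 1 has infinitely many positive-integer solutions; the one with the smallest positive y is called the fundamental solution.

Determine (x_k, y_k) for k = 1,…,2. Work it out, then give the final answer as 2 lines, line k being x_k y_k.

7022501 341850
98631040590001 4801283933700

d=422: √d = [20; 1,1,5,2,1,…,1,1,40] (ℓ=14, even), read p_13/q_13
i=0: a=20 ⇒ p=20, q=1
i=1: a=1 ⇒ p=21, q=1
i=2: a=1 ⇒ p=41, q=2
…
i=4: a=2 ⇒ p=493, q=24
…
i=6: a=3 ⇒ p=2650, q=129
i=7: a=20 ⇒ p=53719, q=2615
…
i=9: a=1 ⇒ p=217526, q=10589
i=10: a=2 ⇒ p=598859, q=29152
i=11: a=5 ⇒ p=3211821, q=156349
i=12: a=1 ⇒ p=3810680, q=185501
i=13: a=1 ⇒ p=7022501, q=341850
→ (7022501, 341850).  Check: 7022501²=49315520295001, 422·341850²=49315520295000, difference 1.
k=2:  x_2 = 7022501·7022501+422·341850·341850 = 98631040590001,  y_2 = 7022501·341850+341850·7022501 = 4801283933700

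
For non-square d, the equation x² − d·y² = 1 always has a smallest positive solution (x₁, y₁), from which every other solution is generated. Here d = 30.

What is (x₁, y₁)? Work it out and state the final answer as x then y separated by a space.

11 2

√30 → a₀=5, period (2,10); ℓ=2 even so k=1
k=0  a_k=5  p_k/q_k = 5/1
k=1  a_k=2  p_k/q_k = 11/2
(x₁, y₁) = (11, 2);  11² − 30·2² = 1 ✓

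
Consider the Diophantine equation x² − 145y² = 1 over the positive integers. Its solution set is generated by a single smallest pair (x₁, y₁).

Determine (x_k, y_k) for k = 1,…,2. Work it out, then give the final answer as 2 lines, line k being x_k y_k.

289 24
167041 13872

√145 = [12; 24, …], period ℓ=1 (odd) → k=1
a_0=12:  p_0=12·1+0=12,  q_0=12·0+1=1
a_1=24:  p_1=24·12+1=289,  q_1=24·1+0=24
(x₁, y₁) = (289, 24);  289² − 145·24² = 1 ✓
n=2: (289,24)∘(289,24) = (289·289+145·24·24, 289·24+24·289) = (167041,13872)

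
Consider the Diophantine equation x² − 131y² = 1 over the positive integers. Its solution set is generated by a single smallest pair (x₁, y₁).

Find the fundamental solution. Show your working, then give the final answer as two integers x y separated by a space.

10610 927

d=131: √d = [11; 2,4,11,4,2,22] (ℓ=6, even), read p_5/q_5
i=0: a=11 ⇒ p=11, q=1
…
i=2: a=4 ⇒ p=103, q=9
i=3: a=11 ⇒ p=1156, q=101
i=4: a=4 ⇒ p=4727, q=413
i=5: a=2 ⇒ p=10610, q=927
fundamental: x₁=10610, y₁=927  (since 112572100 − 131·859329 = 1)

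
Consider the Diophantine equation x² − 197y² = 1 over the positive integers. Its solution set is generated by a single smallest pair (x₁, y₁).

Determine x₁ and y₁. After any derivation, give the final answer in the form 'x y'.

d=197: √d = [14; 28] (ℓ=1, odd), read p_1/q_1
i=0: a=14 ⇒ p=14, q=1
i=1: a=28 ⇒ p=393, q=28
→ (393, 28).  Check: 393²=154449, 197·28²=154448, difference 1.

393 28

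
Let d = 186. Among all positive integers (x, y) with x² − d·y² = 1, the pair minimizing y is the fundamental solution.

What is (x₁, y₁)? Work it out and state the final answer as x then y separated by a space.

d=186: √d = [13; 1,1,1,3,4,3,1,1,1,26] (ℓ=10, even), read p_9/q_9
i=0: a=13 ⇒ p=13, q=1
i=1: a=1 ⇒ p=14, q=1
…
i=8: a=1 ⇒ p=4787, q=351
i=9: a=1 ⇒ p=7501, q=550
fundamental: x₁=7501, y₁=550  (since 56265001 − 186·302500 = 1)

7501 550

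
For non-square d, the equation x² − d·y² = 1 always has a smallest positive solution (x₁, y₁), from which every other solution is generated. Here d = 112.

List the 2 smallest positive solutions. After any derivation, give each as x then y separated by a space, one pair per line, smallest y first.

√112 = [10; 1,1,2,1,1,20, …], period ℓ=6 (even) → k=5
i=0: a=10 ⇒ p=10, q=1
…
i=4: a=1 ⇒ p=74, q=7
i=5: a=1 ⇒ p=127, q=12
(x₁, y₁) = (127, 12);  127² − 112·12² = 1 ✓
n=2: (127,12)∘(127,12) = (127·127+112·12·12, 127·12+12·127) = (32257,3048)

127 12
32257 3048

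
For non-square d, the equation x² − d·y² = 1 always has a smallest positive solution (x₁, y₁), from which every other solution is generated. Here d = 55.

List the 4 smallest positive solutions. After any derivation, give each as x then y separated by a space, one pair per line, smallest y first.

[7; 2,2,2,14] for √55; ℓ=4 ⇒ convergent index 3
step 0: (7, 1)  from 7·(1,0) + (0,1)
step 1: (15, 2)  from 2·(7,1) + (1,0)
step 2: (37, 5)  from 2·(15,2) + (7,1)
step 3: (89, 12)  from 2·(37,5) + (15,2)
→ (89, 12).  Check: 89²=7921, 55·12²=7920, difference 1.
(x_2, y_2) = (89·89 + 55·12·12, 89·12 + 12·89) = (15841, 2136)
(x_3, y_3) = (89·15841 + 55·12·2136, 89·2136 + 12·15841) = (2819609, 380196)
(x_4, y_4) = (89·2819609 + 55·12·380196, 89·380196 + 12·2819609) = (501874561, 67672752)

89 12
15841 2136
2819609 380196
501874561 67672752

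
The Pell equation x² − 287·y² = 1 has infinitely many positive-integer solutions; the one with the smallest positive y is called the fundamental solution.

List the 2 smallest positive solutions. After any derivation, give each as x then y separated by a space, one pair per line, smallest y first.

288 17
165887 9792

d=287: √d = [16; 1,15,1,32] (ℓ=4, even), read p_3/q_3
a_0=16:  p_0=16·1+0=16,  q_0=16·0+1=1
…
a_2=15:  p_2=15·17+16=271,  q_2=15·1+1=16
a_3=1:  p_3=1·271+17=288,  q_3=1·16+1=17
fundamental: x₁=288, y₁=17  (since 82944 − 287·289 = 1)
n=2: (288,17)∘(288,17) = (288·288+287·17·17, 288·17+17·288) = (165887,9792)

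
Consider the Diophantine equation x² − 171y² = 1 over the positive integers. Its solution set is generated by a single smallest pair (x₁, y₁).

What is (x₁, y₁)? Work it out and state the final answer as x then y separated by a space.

[13; 13,26] for √171; ℓ=2 ⇒ convergent index 1
step 0: (13, 1)  from 13·(1,0) + (0,1)
step 1: (170, 13)  from 13·(13,1) + (1,0)
fundamental: x₁=170, y₁=13  (since 28900 − 171·169 = 1)

170 13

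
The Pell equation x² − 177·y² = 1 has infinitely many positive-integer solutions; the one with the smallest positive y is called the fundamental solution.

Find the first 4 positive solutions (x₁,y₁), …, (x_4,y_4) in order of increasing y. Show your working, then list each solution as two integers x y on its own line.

62423 4692
7793261857 585777432
972957569736599 73131969270780
121469860743542176897 9130233834994022448

[13; 3,3,2,8,2,3,3,26] for √177; ℓ=8 ⇒ convergent index 7
k=0  a_k=13  p_k/q_k = 13/1
k=1  a_k=3  p_k/q_k = 40/3
…
k=3  a_k=2  p_k/q_k = 306/23
…
k=5  a_k=2  p_k/q_k = 5468/411
k=6  a_k=3  p_k/q_k = 18985/1427
k=7  a_k=3  p_k/q_k = 62423/4692
→ (62423, 4692).  Check: 62423²=3896630929, 177·4692²=3896630928, difference 1.
(62423+4692√177)^2 = 7793261857 + 585777432√177
(62423+4692√177)^3 = 972957569736599 + 73131969270780√177
(62423+4692√177)^4 = 121469860743542176897 + 9130233834994022448√177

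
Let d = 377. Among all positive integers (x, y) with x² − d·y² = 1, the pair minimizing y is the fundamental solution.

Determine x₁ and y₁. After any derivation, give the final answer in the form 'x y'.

233 12

√377 → a₀=19, period (2,2,2,38); ℓ=4 even so k=3
k=0  a_k=19  p_k/q_k = 19/1
k=1  a_k=2  p_k/q_k = 39/2
k=2  a_k=2  p_k/q_k = 97/5
k=3  a_k=2  p_k/q_k = 233/12
fundamental: x₁=233, y₁=12  (since 54289 − 377·144 = 1)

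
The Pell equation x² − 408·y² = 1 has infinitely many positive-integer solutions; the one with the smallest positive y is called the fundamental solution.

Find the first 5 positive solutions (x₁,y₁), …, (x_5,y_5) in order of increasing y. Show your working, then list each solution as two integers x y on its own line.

d=408: √d = [20; 5,40] (ℓ=2, even), read p_1/q_1
i=0: a=20 ⇒ p=20, q=1
i=1: a=5 ⇒ p=101, q=5
(x₁, y₁) = (101, 5);  101² − 408·5² = 1 ✓
(101+5√408)^2 = 20401 + 1010√408
(101+5√408)^3 = 4120901 + 204015√408
(101+5√408)^4 = 832401601 + 41210020√408
(101+5√408)^5 = 168141002501 + 8324220025√408

101 5
20401 1010
4120901 204015
832401601 41210020
168141002501 8324220025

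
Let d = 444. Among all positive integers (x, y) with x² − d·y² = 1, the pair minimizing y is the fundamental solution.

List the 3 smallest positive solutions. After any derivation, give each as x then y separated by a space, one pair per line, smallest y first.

295 14
174049 8260
102688615 4873386

[21; 14,42] for √444; ℓ=2 ⇒ convergent index 1
a_0=21:  p_0=21·1+0=21,  q_0=21·0+1=1
a_1=14:  p_1=14·21+1=295,  q_1=14·1+0=14
→ (295, 14).  Check: 295²=87025, 444·14²=87024, difference 1.
n=2: (295,14)∘(295,14) = (295·295+444·14·14, 295·14+14·295) = (174049,8260)
n=3: (174049,8260)∘(295,14) = (295·174049+444·14·8260, 295·8260+14·174049) = (102688615,4873386)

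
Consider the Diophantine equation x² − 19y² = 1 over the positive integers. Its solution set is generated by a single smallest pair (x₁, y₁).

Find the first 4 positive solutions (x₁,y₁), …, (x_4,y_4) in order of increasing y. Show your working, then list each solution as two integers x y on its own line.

√19 → a₀=4, period (2,1,3,1,2,8); ℓ=6 even so k=5
step 0: (4, 1)  from 4·(1,0) + (0,1)
step 1: (9, 2)  from 2·(4,1) + (1,0)
step 2: (13, 3)  from 1·(9,2) + (4,1)
step 3: (48, 11)  from 3·(13,3) + (9,2)
step 4: (61, 14)  from 1·(48,11) + (13,3)
step 5: (170, 39)  from 2·(61,14) + (48,11)
(x₁, y₁) = (170, 39);  170² − 19·39² = 1 ✓
n=2: (170,39)∘(170,39) = (170·170+19·39·39, 170·39+39·170) = (57799,13260)
n=3: (57799,13260)∘(170,39) = (170·57799+19·39·13260, 170·13260+39·57799) = (19651490,4508361)
n=4: (19651490,4508361)∘(170,39) = (170·19651490+19·39·4508361, 170·4508361+39·19651490) = (6681448801,1532829480)

170 39
57799 13260
19651490 4508361
6681448801 1532829480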